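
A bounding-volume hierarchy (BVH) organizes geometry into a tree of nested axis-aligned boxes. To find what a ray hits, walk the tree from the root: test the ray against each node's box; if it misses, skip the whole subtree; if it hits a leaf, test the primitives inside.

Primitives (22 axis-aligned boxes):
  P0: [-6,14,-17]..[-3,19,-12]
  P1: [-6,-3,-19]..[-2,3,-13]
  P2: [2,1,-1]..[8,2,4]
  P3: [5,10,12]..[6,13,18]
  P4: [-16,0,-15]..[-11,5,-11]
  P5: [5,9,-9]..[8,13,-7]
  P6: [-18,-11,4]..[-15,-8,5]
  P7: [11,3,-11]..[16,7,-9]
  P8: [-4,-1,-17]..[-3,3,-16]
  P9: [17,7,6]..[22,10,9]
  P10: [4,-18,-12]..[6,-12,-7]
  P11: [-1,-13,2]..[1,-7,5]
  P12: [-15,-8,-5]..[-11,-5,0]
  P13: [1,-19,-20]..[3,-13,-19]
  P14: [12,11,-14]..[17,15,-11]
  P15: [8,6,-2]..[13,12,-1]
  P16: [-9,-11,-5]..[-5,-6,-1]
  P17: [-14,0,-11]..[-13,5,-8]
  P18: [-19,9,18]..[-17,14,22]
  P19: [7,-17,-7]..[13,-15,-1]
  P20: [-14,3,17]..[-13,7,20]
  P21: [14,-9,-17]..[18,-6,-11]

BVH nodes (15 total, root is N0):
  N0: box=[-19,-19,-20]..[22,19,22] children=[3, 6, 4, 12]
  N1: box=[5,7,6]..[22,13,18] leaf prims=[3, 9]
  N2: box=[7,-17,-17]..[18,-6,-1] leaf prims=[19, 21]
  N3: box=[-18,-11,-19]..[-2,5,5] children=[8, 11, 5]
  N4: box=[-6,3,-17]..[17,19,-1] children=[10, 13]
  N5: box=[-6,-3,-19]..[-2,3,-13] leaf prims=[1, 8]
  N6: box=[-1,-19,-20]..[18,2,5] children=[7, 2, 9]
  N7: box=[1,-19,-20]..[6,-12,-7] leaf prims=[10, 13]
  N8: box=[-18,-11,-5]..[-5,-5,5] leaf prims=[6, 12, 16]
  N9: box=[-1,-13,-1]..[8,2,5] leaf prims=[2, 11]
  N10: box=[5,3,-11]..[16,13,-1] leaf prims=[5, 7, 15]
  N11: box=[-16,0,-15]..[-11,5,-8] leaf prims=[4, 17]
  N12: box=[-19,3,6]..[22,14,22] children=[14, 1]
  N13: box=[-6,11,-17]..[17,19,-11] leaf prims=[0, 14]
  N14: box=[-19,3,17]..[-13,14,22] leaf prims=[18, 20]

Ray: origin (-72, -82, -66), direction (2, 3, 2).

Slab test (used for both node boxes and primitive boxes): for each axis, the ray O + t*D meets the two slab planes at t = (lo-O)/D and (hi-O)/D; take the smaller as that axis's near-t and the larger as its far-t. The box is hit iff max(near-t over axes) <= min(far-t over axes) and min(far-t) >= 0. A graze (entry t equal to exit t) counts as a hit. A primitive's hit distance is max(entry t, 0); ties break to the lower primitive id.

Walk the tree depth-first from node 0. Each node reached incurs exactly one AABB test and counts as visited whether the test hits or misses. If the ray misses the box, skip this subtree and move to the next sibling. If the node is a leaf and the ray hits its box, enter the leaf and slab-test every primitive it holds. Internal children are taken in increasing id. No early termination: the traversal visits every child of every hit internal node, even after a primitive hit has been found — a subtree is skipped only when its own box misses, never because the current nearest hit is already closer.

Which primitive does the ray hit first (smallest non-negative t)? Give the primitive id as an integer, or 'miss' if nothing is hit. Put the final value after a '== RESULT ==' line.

Traverse from the root:
N0 x:[53/2,47] y:[21,101/3] z:[23,44] -> hit [53/2,101/3], descend [3, 4, 6, 12]
  N3 x:[27,35] y:[71/3,29] z:[47/2,71/2] -> hit [27,29], descend [5, 8, 11]
    N5 x:[33,35] y:[79/3,85/3] z:[47/2,53/2] -> miss, prune
    N8 x:[27,67/2] y:[71/3,77/3] z:[61/2,71/2] -> miss, prune
    N11 x:[28,61/2] y:[82/3,29] z:[51/2,29] -> hit [28,29] leaf, test {P4(miss), P17@t=29}
  N4 x:[33,89/2] y:[85/3,101/3] z:[49/2,65/2] -> miss, prune
  N6 x:[71/2,45] y:[21,28] z:[23,71/2] -> miss, prune
  N12 x:[53/2,47] y:[85/3,32] z:[36,44] -> miss, prune

order=[0, 3, 5, 8, 11, 4, 6, 12]  |boxes|=8  |leaves|=1  hit=P17

== RESULT ==
17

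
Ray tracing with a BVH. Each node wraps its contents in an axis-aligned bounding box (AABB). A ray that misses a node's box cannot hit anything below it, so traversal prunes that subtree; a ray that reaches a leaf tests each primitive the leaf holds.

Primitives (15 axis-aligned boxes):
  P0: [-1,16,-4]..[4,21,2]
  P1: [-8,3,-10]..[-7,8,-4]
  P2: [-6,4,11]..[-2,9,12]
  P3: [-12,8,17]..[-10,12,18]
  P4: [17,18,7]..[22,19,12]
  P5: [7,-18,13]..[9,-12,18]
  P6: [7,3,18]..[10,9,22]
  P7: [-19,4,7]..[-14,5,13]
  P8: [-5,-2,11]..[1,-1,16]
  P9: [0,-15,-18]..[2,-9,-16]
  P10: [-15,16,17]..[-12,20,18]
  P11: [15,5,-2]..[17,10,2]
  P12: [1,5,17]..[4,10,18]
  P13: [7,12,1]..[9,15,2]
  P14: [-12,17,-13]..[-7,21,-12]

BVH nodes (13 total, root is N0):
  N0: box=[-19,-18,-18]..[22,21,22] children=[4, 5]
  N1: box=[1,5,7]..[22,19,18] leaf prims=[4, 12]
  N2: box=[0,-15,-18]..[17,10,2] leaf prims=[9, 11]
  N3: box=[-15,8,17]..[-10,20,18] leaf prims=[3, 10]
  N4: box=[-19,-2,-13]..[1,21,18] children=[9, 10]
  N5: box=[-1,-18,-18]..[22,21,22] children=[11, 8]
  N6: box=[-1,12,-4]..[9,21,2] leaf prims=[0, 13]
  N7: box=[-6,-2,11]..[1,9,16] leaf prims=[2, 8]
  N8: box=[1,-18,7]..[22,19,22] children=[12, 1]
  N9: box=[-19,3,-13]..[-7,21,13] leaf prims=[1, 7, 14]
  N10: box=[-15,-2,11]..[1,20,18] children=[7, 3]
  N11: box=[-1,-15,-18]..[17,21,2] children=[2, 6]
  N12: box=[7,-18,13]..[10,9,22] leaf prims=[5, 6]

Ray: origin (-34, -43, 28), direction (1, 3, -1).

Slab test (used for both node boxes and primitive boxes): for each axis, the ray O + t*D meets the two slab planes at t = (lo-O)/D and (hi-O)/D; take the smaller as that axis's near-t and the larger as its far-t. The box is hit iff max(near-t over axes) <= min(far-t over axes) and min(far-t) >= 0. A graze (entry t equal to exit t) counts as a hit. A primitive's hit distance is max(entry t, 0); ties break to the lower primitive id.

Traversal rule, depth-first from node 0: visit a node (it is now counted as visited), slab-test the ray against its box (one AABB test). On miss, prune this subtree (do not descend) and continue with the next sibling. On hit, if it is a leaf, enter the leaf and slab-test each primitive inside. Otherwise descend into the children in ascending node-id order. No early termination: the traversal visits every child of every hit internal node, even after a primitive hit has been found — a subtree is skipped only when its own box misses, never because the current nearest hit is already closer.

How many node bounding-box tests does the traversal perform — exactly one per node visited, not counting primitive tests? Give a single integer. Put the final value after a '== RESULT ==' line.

Trace the traversal:
N0 x:[15,56] y:[25/3,64/3] z:[6,46] -> hit [15,64/3], descend [4, 5]
  N4 x:[15,35] y:[41/3,64/3] z:[10,41] -> hit [15,64/3], descend [9, 10]
    N9 x:[15,27] y:[46/3,64/3] z:[15,41] -> hit [46/3,64/3] leaf, test {P1(miss), P7@t=47/3, P14(miss)}
    N10 x:[19,35] y:[41/3,21] z:[10,17] -> miss, prune
  N5 x:[33,56] y:[25/3,64/3] z:[6,46] -> miss, prune

5 AABB tests over nodes [0, 4, 9, 10, 5]; 1 leaf entered; closest P7.

== RESULT ==
5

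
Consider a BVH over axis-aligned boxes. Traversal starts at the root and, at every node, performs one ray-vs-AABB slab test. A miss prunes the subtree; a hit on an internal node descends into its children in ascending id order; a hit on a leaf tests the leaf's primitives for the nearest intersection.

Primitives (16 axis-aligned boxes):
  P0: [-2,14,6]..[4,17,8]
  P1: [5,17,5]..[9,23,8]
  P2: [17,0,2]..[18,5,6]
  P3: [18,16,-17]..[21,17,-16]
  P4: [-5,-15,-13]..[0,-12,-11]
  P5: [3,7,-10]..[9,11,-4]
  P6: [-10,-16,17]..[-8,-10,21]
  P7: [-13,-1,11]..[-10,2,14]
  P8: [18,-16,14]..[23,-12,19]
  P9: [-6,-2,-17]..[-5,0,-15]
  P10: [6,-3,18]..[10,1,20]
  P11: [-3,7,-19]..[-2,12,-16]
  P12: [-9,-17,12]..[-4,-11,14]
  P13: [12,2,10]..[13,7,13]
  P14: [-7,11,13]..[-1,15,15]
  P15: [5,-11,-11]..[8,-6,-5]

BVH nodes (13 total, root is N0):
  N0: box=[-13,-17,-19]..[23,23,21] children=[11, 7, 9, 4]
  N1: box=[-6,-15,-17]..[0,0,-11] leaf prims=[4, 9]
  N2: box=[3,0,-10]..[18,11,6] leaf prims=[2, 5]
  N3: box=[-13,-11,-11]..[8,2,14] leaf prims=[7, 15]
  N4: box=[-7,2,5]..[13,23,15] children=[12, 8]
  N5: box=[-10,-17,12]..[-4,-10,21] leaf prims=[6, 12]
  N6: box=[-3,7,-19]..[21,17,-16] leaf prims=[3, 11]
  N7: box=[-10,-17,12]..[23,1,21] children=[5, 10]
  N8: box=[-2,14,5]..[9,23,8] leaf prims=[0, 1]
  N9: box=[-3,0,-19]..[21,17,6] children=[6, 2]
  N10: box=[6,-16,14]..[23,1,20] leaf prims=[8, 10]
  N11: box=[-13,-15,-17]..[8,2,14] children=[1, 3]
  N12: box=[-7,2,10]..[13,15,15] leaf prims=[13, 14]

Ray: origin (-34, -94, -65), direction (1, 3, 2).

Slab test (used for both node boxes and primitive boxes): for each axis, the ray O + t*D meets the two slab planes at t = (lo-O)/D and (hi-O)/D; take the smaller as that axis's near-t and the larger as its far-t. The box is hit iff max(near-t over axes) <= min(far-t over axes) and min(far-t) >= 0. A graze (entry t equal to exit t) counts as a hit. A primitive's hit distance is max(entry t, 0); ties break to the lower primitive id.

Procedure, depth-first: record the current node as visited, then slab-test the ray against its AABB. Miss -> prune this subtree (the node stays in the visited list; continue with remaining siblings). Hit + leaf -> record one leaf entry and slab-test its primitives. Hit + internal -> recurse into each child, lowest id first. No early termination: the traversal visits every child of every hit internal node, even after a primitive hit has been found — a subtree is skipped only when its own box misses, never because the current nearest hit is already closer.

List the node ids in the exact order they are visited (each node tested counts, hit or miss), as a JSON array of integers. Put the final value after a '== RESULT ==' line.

Trace the traversal:
N0 x:[21,57] y:[77/3,39] z:[23,43] -> hit [77/3,39], descend [4, 7, 9, 11]
  N4 x:[27,47] y:[32,39] z:[35,40] -> hit [35,39], descend [8, 12]
    N8 x:[32,43] y:[36,39] z:[35,73/2] -> hit [36,73/2] leaf, test {P0@t=36, P1(miss)}
    N12 x:[27,47] y:[32,109/3] z:[75/2,40] -> miss, prune
  N7 x:[24,57] y:[77/3,95/3] z:[77/2,43] -> miss, prune
  N9 x:[31,55] y:[94/3,37] z:[23,71/2] -> hit [94/3,71/2], descend [2, 6]
    N2 x:[37,52] y:[94/3,35] z:[55/2,71/2] -> miss, prune
    N6 x:[31,55] y:[101/3,37] z:[23,49/2] -> miss, prune
  N11 x:[21,42] y:[79/3,32] z:[24,79/2] -> hit [79/3,32], descend [1, 3]
    N1 x:[28,34] y:[79/3,94/3] z:[24,27] -> miss, prune
    N3 x:[21,42] y:[83/3,32] z:[27,79/2] -> hit [83/3,32] leaf, test {P7(miss), P15(miss)}

order=[0, 4, 8, 12, 7, 9, 2, 6, 11, 1, 3]  |boxes|=11  |leaves|=2  hit=P0

== RESULT ==
[0, 4, 8, 12, 7, 9, 2, 6, 11, 1, 3]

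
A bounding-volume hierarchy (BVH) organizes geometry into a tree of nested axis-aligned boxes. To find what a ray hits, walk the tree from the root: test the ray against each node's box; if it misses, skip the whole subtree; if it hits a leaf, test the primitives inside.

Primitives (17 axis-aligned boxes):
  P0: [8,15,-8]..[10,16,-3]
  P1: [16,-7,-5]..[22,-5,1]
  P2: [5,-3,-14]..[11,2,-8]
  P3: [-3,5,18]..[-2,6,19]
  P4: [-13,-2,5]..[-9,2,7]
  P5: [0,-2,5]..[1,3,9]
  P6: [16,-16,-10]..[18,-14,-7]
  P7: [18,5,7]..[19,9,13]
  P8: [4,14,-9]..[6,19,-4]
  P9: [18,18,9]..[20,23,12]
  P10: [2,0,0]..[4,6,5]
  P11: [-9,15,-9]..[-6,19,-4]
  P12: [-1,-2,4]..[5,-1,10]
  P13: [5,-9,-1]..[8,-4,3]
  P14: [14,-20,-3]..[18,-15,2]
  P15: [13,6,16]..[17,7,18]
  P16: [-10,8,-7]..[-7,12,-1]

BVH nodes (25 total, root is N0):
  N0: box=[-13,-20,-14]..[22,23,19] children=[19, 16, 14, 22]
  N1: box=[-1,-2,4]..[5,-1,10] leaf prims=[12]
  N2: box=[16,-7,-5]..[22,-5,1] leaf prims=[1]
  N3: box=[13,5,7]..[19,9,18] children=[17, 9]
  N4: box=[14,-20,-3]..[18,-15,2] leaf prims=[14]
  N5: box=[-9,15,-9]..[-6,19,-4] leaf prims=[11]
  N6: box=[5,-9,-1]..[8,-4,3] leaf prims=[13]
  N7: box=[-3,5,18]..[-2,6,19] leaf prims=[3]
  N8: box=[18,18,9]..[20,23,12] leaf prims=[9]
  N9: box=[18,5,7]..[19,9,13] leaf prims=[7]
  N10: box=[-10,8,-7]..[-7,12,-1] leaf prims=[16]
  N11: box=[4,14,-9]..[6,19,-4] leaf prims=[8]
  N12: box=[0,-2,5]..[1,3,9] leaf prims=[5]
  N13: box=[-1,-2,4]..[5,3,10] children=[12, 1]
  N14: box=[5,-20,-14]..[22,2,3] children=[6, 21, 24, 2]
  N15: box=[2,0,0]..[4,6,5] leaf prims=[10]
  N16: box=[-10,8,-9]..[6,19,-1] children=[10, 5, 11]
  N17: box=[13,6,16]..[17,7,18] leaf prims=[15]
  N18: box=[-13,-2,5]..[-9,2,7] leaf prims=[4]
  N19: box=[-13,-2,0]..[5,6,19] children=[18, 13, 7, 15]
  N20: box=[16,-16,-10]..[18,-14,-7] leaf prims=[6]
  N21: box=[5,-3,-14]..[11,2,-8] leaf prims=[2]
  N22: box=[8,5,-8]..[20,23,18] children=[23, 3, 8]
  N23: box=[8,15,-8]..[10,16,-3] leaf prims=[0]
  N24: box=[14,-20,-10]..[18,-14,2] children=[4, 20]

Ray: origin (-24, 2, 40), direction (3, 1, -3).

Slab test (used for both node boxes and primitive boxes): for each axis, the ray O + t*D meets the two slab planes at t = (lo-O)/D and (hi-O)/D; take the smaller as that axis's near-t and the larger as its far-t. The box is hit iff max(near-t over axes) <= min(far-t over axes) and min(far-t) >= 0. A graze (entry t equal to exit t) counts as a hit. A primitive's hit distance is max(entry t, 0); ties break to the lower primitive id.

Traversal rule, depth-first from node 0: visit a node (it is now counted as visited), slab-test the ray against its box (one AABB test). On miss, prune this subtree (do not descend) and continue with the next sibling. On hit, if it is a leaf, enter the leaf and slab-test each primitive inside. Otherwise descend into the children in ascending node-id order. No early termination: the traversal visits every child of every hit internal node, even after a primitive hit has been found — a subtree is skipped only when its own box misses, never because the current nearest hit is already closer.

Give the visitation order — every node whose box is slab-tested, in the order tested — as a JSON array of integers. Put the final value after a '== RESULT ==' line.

Walk:
N0 x:[11/3,46/3] y:[-22,21] z:[7,18] -> hit [7,46/3], descend [14, 16, 19, 22]
  N14 x:[29/3,46/3] y:[-22,0] z:[37/3,18] -> miss, prune
  N16 x:[14/3,10] y:[6,17] z:[41/3,49/3] -> miss, prune
  N19 x:[11/3,29/3] y:[-4,4] z:[7,40/3] -> miss, prune
  N22 x:[32/3,44/3] y:[3,21] z:[22/3,16] -> hit [32/3,44/3], descend [3, 8, 23]
    N3 x:[37/3,43/3] y:[3,7] z:[22/3,11] -> miss, prune
    N8 x:[14,44/3] y:[16,21] z:[28/3,31/3] -> miss, prune
    N23 x:[32/3,34/3] y:[13,14] z:[43/3,16] -> miss, prune

8 AABB tests over nodes [0, 14, 16, 19, 22, 3, 8, 23]; 0 leaves entered; closest miss.

== RESULT ==
[0, 14, 16, 19, 22, 3, 8, 23]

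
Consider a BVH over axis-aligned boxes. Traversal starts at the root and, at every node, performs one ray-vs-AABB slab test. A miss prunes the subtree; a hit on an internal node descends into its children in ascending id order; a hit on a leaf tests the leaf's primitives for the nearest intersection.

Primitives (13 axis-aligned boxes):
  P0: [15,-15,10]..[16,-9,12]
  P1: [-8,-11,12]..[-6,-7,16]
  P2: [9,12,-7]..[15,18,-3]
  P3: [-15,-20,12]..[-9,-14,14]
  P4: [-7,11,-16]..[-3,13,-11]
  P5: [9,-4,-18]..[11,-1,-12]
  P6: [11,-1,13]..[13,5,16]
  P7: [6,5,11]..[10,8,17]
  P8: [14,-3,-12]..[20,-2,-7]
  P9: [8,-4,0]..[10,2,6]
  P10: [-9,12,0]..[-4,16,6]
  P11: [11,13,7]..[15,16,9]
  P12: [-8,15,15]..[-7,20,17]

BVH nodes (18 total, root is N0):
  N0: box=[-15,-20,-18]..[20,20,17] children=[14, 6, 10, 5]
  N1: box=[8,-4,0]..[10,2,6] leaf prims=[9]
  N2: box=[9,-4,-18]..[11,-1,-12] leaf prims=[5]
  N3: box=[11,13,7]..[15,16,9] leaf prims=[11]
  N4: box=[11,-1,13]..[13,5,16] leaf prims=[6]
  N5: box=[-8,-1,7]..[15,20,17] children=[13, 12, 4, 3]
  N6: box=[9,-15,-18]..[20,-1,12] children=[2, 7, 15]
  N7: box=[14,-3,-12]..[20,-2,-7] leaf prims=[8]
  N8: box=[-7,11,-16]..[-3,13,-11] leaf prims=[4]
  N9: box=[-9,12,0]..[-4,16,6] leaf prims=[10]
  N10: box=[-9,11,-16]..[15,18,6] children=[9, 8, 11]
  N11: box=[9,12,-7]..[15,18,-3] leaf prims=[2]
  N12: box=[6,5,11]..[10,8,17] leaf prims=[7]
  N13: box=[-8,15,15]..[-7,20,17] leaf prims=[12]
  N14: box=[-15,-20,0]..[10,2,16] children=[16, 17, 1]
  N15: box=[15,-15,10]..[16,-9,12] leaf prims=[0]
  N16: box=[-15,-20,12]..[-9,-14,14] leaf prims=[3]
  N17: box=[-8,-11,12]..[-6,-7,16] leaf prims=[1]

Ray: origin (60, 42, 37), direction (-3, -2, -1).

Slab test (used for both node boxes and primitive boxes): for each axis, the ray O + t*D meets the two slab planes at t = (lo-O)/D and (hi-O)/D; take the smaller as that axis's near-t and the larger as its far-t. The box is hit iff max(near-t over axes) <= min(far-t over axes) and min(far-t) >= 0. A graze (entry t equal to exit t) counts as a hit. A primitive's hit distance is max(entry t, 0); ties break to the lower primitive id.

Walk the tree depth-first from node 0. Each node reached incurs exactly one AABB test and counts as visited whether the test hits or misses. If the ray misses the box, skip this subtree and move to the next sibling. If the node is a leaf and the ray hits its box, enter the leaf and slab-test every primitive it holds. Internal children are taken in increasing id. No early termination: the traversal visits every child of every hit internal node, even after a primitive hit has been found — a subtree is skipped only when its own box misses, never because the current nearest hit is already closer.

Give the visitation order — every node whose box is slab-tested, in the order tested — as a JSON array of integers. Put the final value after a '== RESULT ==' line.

Walk:
N0 x:[40/3,25] y:[11,31] z:[20,55] -> hit [20,25], descend [5, 6, 10, 14]
  N5 x:[15,68/3] y:[11,43/2] z:[20,30] -> hit [20,43/2], descend [3, 4, 12, 13]
    N3 x:[15,49/3] y:[13,29/2] z:[28,30] -> miss, prune
    N4 x:[47/3,49/3] y:[37/2,43/2] z:[21,24] -> miss, prune
    N12 x:[50/3,18] y:[17,37/2] z:[20,26] -> miss, prune
    N13 x:[67/3,68/3] y:[11,27/2] z:[20,22] -> miss, prune
  N6 x:[40/3,17] y:[43/2,57/2] z:[25,55] -> miss, prune
  N10 x:[15,23] y:[12,31/2] z:[31,53] -> miss, prune
  N14 x:[50/3,25] y:[20,31] z:[21,37] -> hit [21,25], descend [1, 16, 17]
    N1 x:[50/3,52/3] y:[20,23] z:[31,37] -> miss, prune
    N16 x:[23,25] y:[28,31] z:[23,25] -> miss, prune
    N17 x:[22,68/3] y:[49/2,53/2] z:[21,25] -> miss, prune

12 AABB tests over nodes [0, 5, 3, 4, 12, 13, 6, 10, 14, 1, 16, 17]; 0 leaves entered; closest miss.

== RESULT ==
[0, 5, 3, 4, 12, 13, 6, 10, 14, 1, 16, 17]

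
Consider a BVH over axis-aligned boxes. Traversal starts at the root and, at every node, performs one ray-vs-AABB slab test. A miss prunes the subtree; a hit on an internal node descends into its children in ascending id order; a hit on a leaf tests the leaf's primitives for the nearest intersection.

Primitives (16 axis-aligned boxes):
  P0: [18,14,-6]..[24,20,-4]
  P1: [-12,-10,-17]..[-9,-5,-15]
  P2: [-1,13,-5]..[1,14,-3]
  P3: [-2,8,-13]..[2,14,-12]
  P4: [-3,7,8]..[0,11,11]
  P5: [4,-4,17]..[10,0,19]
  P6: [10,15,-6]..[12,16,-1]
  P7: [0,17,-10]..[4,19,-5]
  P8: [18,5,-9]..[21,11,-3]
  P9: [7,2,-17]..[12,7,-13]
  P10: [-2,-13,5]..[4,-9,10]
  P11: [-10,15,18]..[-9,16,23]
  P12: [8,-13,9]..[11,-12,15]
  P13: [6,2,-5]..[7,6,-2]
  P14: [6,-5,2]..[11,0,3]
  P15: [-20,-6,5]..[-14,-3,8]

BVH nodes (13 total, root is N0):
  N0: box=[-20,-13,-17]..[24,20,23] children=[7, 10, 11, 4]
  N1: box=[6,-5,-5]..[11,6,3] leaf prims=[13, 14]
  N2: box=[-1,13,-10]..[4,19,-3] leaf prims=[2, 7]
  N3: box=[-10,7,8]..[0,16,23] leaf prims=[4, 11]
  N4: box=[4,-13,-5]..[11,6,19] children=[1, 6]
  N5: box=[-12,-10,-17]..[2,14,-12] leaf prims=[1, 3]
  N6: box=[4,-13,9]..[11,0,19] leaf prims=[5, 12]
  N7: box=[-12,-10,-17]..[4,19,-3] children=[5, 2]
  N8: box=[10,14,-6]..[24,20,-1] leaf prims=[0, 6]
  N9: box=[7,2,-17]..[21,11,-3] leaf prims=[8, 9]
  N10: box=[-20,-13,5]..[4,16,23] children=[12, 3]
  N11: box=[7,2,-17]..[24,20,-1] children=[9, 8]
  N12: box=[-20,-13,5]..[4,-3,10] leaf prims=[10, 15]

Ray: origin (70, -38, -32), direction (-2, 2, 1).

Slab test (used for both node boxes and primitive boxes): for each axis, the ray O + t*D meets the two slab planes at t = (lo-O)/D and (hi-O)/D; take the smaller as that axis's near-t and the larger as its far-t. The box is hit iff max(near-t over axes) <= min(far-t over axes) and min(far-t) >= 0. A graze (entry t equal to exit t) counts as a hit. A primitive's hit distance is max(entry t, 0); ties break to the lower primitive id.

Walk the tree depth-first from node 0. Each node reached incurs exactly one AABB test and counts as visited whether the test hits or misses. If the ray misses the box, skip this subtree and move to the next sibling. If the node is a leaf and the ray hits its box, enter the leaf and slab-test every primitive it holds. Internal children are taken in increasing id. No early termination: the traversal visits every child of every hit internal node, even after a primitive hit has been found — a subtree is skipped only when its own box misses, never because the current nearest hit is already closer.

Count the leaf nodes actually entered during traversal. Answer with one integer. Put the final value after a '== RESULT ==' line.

Traverse from the root:
N0 x:[23,45] y:[25/2,29] z:[15,55] -> hit [23,29], descend [4, 7, 10, 11]
  N4 x:[59/2,33] y:[25/2,22] z:[27,51] -> miss, prune
  N7 x:[33,41] y:[14,57/2] z:[15,29] -> miss, prune
  N10 x:[33,45] y:[25/2,27] z:[37,55] -> miss, prune
  N11 x:[23,63/2] y:[20,29] z:[15,31] -> hit [23,29], descend [8, 9]
    N8 x:[23,30] y:[26,29] z:[26,31] -> hit [26,29] leaf, test {P0@t=26, P6(miss)}
    N9 x:[49/2,63/2] y:[20,49/2] z:[15,29] -> hit [49/2,49/2] leaf, test {P8@t=49/2, P9(miss)}

7 AABB tests over nodes [0, 4, 7, 10, 11, 8, 9]; 2 leaves entered; closest P8.

== RESULT ==
2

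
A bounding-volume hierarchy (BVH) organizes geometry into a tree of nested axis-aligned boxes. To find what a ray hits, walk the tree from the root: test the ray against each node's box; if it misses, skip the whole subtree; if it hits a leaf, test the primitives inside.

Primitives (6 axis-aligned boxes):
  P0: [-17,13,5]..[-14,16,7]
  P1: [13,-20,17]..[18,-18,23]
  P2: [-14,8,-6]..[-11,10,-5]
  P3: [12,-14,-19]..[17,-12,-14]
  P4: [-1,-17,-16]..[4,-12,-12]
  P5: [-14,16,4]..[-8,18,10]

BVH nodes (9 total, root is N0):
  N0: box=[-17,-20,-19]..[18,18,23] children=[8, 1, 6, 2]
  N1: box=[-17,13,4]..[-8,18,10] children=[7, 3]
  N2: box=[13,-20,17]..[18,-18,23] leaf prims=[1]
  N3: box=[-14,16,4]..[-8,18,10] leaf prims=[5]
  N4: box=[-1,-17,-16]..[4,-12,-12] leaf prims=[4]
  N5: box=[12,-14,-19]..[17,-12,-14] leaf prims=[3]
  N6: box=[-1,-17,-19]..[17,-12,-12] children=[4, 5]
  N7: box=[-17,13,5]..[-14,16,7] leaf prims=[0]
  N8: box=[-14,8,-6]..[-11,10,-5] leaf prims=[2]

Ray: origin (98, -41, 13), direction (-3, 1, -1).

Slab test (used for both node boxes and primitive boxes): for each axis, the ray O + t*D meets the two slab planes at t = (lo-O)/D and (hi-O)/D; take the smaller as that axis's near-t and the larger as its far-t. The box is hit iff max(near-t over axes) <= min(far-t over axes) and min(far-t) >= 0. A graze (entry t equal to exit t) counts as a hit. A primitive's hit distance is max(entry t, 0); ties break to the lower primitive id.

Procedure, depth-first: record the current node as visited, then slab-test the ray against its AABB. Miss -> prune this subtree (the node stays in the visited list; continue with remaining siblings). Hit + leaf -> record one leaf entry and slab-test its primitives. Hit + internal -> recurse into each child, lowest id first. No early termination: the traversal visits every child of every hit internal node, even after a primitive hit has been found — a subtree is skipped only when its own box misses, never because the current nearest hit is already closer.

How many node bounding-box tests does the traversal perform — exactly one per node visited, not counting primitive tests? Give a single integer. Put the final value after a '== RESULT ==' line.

Traverse from the root:
N0 x:[80/3,115/3] y:[21,59] z:[-10,32] -> hit [80/3,32], descend [1, 2, 6, 8]
  N1 x:[106/3,115/3] y:[54,59] z:[3,9] -> miss, prune
  N2 x:[80/3,85/3] y:[21,23] z:[-10,-4] -> miss, prune
  N6 x:[27,33] y:[24,29] z:[25,32] -> hit [27,29], descend [4, 5]
    N4 x:[94/3,33] y:[24,29] z:[25,29] -> miss, prune
    N5 x:[27,86/3] y:[27,29] z:[27,32] -> hit [27,86/3] leaf, test {P3@t=27}
  N8 x:[109/3,112/3] y:[49,51] z:[18,19] -> miss, prune

Visited [0, 1, 2, 6, 4, 5, 8]. Tests: 7 box, 1 leaf. Nearest: P3.

== RESULT ==
7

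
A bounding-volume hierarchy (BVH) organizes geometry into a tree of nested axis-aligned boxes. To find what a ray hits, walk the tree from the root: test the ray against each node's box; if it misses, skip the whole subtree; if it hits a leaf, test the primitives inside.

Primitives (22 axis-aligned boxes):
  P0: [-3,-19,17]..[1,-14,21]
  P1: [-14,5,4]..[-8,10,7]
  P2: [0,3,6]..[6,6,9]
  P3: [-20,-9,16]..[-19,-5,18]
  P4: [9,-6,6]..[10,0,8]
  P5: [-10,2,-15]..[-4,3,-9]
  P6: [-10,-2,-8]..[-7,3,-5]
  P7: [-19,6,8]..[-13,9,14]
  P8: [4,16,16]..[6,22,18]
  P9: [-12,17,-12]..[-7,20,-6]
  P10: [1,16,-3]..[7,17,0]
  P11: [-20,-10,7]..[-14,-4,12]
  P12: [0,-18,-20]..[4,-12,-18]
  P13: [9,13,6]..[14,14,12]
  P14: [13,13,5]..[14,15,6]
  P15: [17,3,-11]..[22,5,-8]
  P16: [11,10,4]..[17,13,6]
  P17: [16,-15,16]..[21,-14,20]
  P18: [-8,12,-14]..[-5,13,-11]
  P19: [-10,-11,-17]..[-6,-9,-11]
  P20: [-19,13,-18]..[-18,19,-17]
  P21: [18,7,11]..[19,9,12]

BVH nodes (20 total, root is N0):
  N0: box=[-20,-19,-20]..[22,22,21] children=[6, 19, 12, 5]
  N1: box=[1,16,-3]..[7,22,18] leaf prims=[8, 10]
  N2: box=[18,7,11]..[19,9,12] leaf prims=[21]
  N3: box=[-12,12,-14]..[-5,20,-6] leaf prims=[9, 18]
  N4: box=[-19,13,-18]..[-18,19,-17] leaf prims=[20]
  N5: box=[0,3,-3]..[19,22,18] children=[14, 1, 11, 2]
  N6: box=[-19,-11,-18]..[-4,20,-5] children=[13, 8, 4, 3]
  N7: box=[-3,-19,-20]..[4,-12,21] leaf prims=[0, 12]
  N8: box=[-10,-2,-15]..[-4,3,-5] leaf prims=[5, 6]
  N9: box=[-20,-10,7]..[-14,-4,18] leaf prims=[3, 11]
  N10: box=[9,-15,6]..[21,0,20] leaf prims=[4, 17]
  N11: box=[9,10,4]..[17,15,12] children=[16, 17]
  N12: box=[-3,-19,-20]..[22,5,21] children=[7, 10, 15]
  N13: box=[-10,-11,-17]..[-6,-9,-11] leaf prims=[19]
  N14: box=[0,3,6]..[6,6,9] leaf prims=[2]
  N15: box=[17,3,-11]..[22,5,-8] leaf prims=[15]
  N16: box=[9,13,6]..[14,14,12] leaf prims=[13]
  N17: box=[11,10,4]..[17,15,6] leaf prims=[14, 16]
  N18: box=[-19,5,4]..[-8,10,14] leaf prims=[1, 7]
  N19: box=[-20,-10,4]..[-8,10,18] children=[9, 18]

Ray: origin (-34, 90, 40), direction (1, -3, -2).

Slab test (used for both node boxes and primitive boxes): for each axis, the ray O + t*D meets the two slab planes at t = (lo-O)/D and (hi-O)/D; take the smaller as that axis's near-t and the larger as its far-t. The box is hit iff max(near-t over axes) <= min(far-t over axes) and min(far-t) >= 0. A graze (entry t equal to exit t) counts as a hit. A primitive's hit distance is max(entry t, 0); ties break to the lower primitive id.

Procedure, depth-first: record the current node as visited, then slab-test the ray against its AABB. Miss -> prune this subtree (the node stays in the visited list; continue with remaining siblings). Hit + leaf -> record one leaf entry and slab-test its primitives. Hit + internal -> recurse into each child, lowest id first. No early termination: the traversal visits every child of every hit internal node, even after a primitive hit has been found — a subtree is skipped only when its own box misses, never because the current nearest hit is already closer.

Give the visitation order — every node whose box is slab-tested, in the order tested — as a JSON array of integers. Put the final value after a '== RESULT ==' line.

Traverse from the root:
N0 x:[14,56] y:[68/3,109/3] z:[19/2,30] -> hit [68/3,30], descend [5, 6, 12, 19]
  N5 x:[34,53] y:[68/3,29] z:[11,43/2] -> miss, prune
  N6 x:[15,30] y:[70/3,101/3] z:[45/2,29] -> hit [70/3,29], descend [3, 4, 8, 13]
    N3 x:[22,29] y:[70/3,26] z:[23,27] -> hit [70/3,26] leaf, test {P9@t=70/3, P18@t=26}
    N4 x:[15,16] y:[71/3,77/3] z:[57/2,29] -> miss, prune
    N8 x:[24,30] y:[29,92/3] z:[45/2,55/2] -> miss, prune
    N13 x:[24,28] y:[33,101/3] z:[51/2,57/2] -> miss, prune
  N12 x:[31,56] y:[85/3,109/3] z:[19/2,30] -> miss, prune
  N19 x:[14,26] y:[80/3,100/3] z:[11,18] -> miss, prune

9 AABB tests over nodes [0, 5, 6, 3, 4, 8, 13, 12, 19]; 1 leaf entered; closest P9.

== RESULT ==
[0, 5, 6, 3, 4, 8, 13, 12, 19]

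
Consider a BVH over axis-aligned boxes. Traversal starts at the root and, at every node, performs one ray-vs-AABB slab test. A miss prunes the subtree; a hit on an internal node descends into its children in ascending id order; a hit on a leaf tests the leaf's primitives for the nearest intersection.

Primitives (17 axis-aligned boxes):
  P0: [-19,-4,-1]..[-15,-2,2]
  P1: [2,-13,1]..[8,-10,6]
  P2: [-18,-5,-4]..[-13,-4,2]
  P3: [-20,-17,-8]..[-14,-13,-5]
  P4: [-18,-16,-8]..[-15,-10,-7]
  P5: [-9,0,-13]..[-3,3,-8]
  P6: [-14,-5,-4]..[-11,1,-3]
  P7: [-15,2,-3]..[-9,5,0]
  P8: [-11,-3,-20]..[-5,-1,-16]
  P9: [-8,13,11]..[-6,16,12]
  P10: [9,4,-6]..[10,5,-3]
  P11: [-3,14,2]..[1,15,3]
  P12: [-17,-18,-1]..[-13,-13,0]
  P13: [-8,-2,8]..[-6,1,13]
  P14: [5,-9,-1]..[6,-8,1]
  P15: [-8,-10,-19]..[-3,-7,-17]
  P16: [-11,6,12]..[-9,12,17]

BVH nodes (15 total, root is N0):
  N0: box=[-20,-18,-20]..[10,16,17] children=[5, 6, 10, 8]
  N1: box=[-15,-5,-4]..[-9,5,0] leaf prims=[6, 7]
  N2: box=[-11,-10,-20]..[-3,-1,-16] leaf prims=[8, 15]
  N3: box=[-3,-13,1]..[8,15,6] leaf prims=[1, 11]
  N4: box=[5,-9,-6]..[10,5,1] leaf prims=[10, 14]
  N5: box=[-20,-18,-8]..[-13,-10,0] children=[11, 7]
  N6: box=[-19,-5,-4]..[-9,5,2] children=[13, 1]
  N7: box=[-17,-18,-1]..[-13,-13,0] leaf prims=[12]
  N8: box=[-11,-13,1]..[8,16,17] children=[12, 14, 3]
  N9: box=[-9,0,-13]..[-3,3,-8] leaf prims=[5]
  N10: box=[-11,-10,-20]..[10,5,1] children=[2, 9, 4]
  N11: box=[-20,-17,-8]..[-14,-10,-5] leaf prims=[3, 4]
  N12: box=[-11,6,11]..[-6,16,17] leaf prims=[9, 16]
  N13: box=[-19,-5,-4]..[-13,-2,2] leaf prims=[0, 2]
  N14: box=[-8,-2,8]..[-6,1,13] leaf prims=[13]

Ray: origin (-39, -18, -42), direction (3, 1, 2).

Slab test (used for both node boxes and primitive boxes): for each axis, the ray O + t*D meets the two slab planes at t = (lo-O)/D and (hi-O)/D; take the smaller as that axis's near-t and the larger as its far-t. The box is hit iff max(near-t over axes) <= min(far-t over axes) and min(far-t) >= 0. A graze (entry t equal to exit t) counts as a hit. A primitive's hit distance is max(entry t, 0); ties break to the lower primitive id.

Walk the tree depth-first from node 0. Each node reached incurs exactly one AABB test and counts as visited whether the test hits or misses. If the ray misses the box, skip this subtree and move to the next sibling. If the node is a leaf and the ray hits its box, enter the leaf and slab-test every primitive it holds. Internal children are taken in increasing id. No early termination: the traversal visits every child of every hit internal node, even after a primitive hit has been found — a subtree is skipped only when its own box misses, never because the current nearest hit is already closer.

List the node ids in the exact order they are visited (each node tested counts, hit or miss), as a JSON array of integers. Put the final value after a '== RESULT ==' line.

Walk:
N0 x:[19/3,49/3] y:[0,34] z:[11,59/2] -> hit [11,49/3], descend [5, 6, 8, 10]
  N5 x:[19/3,26/3] y:[0,8] z:[17,21] -> miss, prune
  N6 x:[20/3,10] y:[13,23] z:[19,22] -> miss, prune
  N8 x:[28/3,47/3] y:[5,34] z:[43/2,59/2] -> miss, prune
  N10 x:[28/3,49/3] y:[8,23] z:[11,43/2] -> hit [11,49/3], descend [2, 4, 9]
    N2 x:[28/3,12] y:[8,17] z:[11,13] -> hit [11,12] leaf, test {P8(miss), P15(miss)}
    N4 x:[44/3,49/3] y:[9,23] z:[18,43/2] -> miss, prune
    N9 x:[10,12] y:[18,21] z:[29/2,17] -> miss, prune

Visited [0, 5, 6, 8, 10, 2, 4, 9]. Tests: 8 box, 1 leaf. Nearest: miss.

== RESULT ==
[0, 5, 6, 8, 10, 2, 4, 9]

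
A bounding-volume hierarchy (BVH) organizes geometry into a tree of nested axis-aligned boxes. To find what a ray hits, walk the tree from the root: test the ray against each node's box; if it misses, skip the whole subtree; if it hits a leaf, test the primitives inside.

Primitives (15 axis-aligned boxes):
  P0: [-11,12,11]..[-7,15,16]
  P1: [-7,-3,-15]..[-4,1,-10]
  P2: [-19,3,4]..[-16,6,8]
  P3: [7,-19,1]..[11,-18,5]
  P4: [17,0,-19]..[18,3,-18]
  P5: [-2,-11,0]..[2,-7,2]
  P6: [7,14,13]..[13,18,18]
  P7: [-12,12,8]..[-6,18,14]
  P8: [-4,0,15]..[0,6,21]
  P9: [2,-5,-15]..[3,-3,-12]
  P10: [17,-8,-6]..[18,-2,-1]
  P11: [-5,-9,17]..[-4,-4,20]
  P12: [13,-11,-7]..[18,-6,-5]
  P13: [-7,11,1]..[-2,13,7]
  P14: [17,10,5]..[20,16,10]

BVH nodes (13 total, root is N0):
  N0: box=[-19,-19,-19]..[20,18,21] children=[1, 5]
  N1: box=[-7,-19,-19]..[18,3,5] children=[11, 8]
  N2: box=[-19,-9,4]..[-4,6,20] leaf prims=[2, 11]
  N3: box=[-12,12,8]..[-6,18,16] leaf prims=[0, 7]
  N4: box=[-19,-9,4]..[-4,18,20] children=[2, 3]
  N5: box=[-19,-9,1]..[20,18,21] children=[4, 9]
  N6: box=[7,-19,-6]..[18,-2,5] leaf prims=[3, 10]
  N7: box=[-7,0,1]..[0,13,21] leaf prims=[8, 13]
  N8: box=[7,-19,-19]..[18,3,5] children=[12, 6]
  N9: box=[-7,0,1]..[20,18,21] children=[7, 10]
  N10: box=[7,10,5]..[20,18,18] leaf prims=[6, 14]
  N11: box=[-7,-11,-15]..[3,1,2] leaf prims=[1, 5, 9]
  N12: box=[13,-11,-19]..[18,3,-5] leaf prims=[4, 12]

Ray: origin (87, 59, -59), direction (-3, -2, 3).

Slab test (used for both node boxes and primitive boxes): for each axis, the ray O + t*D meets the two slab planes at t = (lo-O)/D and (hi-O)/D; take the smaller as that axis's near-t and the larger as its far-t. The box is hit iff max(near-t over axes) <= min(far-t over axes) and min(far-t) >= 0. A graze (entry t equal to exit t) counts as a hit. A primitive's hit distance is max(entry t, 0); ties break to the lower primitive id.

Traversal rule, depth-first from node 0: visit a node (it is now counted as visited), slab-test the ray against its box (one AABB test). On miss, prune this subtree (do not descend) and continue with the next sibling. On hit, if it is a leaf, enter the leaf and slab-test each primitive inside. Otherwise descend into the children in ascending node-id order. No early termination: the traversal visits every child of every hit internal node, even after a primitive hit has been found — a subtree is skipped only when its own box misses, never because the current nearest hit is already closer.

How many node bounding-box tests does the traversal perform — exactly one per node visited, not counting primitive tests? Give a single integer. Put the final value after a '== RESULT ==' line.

Trace the traversal:
N0 x:[67/3,106/3] y:[41/2,39] z:[40/3,80/3] -> hit [67/3,80/3], descend [1, 5]
  N1 x:[23,94/3] y:[28,39] z:[40/3,64/3] -> miss, prune
  N5 x:[67/3,106/3] y:[41/2,34] z:[20,80/3] -> hit [67/3,80/3], descend [4, 9]
    N4 x:[91/3,106/3] y:[41/2,34] z:[21,79/3] -> miss, prune
    N9 x:[67/3,94/3] y:[41/2,59/2] z:[20,80/3] -> hit [67/3,80/3], descend [7, 10]
      N7 x:[29,94/3] y:[23,59/2] z:[20,80/3] -> miss, prune
      N10 x:[67/3,80/3] y:[41/2,49/2] z:[64/3,77/3] -> hit [67/3,49/2] leaf, test {P6(miss), P14@t=67/3}

order=[0, 1, 5, 4, 9, 7, 10]  |boxes|=7  |leaves|=1  hit=P14

== RESULT ==
7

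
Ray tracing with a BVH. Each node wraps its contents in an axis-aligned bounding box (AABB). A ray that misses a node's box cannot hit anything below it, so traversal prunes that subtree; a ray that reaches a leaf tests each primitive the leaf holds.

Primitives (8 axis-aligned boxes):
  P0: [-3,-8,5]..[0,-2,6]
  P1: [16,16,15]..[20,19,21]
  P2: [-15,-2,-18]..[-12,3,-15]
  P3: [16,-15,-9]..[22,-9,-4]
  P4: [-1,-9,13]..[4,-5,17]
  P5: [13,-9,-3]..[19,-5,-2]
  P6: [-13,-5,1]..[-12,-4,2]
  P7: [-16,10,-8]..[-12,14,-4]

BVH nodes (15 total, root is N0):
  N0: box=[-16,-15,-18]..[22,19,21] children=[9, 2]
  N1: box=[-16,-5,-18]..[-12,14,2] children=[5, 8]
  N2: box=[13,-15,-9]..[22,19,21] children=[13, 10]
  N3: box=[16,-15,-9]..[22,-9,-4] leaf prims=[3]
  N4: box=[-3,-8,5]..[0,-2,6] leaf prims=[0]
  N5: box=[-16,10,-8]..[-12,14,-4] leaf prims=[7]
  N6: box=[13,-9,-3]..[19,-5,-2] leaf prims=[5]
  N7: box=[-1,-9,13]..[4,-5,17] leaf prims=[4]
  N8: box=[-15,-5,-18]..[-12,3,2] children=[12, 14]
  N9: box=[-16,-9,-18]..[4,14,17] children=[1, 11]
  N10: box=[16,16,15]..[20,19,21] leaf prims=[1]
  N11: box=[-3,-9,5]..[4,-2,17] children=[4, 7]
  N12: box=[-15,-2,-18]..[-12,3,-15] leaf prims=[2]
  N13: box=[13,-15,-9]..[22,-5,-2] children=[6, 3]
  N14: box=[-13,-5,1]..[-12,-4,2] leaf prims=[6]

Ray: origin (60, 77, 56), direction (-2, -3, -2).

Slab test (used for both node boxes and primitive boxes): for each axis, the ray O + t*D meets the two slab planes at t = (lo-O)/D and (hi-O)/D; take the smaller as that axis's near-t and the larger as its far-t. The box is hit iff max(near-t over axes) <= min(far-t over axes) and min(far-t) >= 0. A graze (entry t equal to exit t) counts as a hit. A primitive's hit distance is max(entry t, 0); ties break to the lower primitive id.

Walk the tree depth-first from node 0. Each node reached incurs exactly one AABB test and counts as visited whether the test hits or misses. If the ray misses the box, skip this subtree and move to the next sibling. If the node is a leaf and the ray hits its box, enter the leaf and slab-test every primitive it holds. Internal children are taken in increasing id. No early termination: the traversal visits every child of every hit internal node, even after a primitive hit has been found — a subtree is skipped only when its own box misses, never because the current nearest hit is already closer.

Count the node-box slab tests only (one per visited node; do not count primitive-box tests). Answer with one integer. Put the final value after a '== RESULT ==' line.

Traverse from the root:
N0 x:[19,38] y:[58/3,92/3] z:[35/2,37] -> hit [58/3,92/3], descend [2, 9]
  N2 x:[19,47/2] y:[58/3,92/3] z:[35/2,65/2] -> hit [58/3,47/2], descend [10, 13]
    N10 x:[20,22] y:[58/3,61/3] z:[35/2,41/2] -> hit [20,61/3] leaf, test {P1@t=20}
    N13 x:[19,47/2] y:[82/3,92/3] z:[29,65/2] -> miss, prune
  N9 x:[28,38] y:[21,86/3] z:[39/2,37] -> hit [28,86/3], descend [1, 11]
    N1 x:[36,38] y:[21,82/3] z:[27,37] -> miss, prune
    N11 x:[28,63/2] y:[79/3,86/3] z:[39/2,51/2] -> miss, prune

Visited [0, 2, 10, 13, 9, 1, 11]. Tests: 7 box, 1 leaf. Nearest: P1.

== RESULT ==
7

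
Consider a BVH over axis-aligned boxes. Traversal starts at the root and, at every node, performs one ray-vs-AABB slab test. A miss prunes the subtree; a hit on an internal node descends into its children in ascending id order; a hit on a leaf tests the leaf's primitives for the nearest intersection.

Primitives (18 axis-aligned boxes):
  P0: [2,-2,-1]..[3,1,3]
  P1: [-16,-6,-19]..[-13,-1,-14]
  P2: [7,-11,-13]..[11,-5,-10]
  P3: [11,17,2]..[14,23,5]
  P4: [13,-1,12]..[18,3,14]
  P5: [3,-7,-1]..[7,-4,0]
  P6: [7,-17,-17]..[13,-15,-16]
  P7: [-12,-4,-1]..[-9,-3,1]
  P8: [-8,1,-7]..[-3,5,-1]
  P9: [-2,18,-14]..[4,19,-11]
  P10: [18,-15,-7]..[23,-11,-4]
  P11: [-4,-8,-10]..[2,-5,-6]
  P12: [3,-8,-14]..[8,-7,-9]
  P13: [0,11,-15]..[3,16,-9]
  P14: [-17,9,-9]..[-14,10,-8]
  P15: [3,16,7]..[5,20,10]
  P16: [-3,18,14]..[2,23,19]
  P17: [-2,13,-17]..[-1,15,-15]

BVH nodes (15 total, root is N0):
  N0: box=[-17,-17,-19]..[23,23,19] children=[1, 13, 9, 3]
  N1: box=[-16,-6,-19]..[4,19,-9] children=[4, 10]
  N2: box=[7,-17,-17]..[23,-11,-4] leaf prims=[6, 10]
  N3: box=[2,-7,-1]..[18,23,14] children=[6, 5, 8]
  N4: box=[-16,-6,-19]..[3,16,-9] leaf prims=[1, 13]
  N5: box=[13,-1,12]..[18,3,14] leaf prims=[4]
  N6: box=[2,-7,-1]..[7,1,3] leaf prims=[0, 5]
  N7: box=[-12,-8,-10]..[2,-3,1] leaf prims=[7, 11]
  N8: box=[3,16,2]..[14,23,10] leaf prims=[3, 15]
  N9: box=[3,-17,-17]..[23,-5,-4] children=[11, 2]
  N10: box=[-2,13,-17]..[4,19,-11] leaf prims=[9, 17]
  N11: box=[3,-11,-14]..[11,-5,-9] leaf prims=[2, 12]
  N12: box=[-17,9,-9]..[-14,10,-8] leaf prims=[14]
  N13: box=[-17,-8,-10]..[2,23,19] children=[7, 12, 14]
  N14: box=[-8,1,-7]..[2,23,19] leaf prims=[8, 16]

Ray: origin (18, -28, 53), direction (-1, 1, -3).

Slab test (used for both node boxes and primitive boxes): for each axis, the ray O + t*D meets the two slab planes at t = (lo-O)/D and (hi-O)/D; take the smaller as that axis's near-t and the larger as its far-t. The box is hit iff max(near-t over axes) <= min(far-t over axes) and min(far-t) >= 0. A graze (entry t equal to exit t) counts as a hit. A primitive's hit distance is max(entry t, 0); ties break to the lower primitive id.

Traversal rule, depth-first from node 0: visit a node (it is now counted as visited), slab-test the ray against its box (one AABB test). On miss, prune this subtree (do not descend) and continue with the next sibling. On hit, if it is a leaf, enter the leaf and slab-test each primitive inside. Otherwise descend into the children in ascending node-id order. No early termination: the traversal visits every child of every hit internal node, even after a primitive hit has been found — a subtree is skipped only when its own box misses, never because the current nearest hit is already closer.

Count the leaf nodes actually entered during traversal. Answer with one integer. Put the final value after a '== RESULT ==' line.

Walk:
N0 x:[-5,35] y:[11,51] z:[34/3,24] -> hit [34/3,24], descend [1, 3, 9, 13]
  N1 x:[14,34] y:[22,47] z:[62/3,24] -> hit [22,24], descend [4, 10]
    N4 x:[15,34] y:[22,44] z:[62/3,24] -> hit [22,24] leaf, test {P1(miss), P13(miss)}
    N10 x:[14,20] y:[41,47] z:[64/3,70/3] -> miss, prune
  N3 x:[0,16] y:[21,51] z:[13,18] -> miss, prune
  N9 x:[-5,15] y:[11,23] z:[19,70/3] -> miss, prune
  N13 x:[16,35] y:[20,51] z:[34/3,21] -> hit [20,21], descend [7, 12, 14]
    N7 x:[16,30] y:[20,25] z:[52/3,21] -> hit [20,21] leaf, test {P7(miss), P11@t=20}
    N12 x:[32,35] y:[37,38] z:[61/3,62/3] -> miss, prune
    N14 x:[16,26] y:[29,51] z:[34/3,20] -> miss, prune

order=[0, 1, 4, 10, 3, 9, 13, 7, 12, 14]  |boxes|=10  |leaves|=2  hit=P11

== RESULT ==
2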